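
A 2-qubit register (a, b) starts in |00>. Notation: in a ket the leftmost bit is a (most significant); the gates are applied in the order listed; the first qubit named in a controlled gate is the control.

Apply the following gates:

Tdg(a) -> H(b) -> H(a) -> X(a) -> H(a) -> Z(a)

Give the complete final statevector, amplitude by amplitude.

The final amplitudes are sqrt(2)/2 on |00>, sqrt(2)/2 on |01>, 0 on |10>, 0 on |11>. Key observation: gates 3-6 undo each other exactly, leaving only the rest of the circuit to track.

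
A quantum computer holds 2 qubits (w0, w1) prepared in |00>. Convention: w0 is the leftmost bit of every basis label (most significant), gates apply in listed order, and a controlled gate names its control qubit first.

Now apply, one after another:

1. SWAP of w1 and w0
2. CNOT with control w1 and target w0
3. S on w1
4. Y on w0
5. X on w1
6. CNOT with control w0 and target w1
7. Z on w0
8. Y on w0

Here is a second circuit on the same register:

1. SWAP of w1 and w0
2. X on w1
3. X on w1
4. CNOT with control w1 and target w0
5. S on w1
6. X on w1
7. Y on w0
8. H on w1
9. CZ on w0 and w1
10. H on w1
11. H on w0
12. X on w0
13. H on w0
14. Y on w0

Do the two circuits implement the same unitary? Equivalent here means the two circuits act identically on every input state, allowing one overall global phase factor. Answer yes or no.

Yes, they are equivalent — the unitaries differ by at most a global phase.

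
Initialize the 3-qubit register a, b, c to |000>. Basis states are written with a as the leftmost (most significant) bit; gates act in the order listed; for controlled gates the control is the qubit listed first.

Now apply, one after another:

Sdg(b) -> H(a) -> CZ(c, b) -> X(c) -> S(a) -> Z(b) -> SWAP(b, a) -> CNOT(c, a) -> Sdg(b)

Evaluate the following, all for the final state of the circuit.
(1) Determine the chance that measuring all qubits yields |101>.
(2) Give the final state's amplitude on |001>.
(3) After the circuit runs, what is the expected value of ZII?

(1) A full measurement returns |101> with probability 1/2.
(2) |001> carries amplitude 0 in the final state.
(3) In the final state, ZII has expectation -1.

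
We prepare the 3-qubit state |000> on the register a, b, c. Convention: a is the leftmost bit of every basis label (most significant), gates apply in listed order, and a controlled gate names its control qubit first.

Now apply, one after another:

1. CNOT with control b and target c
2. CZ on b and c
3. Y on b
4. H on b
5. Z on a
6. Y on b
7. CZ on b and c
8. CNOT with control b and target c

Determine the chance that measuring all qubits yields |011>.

A full measurement returns |011> with probability 1/2.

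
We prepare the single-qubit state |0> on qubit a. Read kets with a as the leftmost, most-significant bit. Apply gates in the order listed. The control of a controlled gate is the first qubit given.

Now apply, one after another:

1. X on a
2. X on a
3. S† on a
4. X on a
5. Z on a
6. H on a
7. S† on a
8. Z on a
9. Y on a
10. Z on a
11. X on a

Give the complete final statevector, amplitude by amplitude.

After the circuit, the state carries amplitude sqrt(2)*I/2 on |0>, sqrt(2)/2 on |1>. Key observation: steps 1-2 multiply out to the identity, so the circuit reduces to the remaining gates.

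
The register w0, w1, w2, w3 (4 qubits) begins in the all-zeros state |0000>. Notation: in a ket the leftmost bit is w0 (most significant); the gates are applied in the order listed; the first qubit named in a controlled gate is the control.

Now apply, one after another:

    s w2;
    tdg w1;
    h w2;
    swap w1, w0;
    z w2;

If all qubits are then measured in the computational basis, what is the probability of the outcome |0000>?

A full measurement returns |0000> with probability 1/2.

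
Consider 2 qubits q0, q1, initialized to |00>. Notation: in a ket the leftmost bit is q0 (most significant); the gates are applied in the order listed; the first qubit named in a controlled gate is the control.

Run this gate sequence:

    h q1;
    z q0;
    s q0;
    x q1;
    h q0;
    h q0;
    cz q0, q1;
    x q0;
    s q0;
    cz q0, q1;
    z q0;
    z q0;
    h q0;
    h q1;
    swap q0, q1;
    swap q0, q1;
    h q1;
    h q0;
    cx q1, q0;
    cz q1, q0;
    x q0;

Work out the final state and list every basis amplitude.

The resulting statevector has amplitude sqrt(2)*I/2 on |00>, 0 on |01>, 0 on |10>, -sqrt(2)*I/2 on |11>. Key observation: the block from step 13 through step 18 cancels to the identity and can be dropped.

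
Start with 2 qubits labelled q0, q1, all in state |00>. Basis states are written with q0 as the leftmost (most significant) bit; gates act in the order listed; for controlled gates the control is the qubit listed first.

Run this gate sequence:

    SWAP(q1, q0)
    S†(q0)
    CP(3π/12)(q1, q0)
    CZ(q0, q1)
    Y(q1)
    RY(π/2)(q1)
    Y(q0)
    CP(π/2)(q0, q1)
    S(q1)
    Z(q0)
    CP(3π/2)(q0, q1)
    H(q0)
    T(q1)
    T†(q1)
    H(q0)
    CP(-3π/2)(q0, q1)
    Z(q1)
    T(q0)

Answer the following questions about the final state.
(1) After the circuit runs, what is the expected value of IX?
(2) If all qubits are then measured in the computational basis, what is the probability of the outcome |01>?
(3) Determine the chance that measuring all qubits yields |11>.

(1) The expectation value of IX is -1.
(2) The probability of measuring |01> is 0.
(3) The probability of measuring |11> is 1/2.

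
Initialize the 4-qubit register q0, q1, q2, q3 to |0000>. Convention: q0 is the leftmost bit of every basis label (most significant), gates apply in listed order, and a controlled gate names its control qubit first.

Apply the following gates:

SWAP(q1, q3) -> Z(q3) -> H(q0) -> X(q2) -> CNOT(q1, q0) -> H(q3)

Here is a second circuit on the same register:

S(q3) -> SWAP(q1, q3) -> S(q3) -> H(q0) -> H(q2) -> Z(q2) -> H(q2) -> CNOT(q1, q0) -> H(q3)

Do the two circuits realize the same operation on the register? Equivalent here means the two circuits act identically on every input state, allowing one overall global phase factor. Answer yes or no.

No: there is an input state on which the two circuits produce genuinely different outputs (not merely differing by a phase).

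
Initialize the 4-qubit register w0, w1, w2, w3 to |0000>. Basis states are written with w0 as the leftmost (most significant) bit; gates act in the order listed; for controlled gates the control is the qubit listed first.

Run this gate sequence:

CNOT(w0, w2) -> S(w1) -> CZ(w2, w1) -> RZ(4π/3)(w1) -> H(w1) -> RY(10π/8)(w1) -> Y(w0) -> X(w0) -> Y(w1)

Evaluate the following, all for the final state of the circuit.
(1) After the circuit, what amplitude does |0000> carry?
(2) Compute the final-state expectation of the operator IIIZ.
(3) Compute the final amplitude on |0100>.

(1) The amplitude on |0000> is sqrt(2)*(-sqrt(sqrt(2) + 2) + sqrt(2 - sqrt(2)))*exp(I*pi/3)/4.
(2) The observable IIIZ averages to 1.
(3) The final state's coefficient on |0100> equals sqrt(2)*(-sqrt(sqrt(2) + 2) - sqrt(2 - sqrt(2)))*exp(I*pi/3)/4.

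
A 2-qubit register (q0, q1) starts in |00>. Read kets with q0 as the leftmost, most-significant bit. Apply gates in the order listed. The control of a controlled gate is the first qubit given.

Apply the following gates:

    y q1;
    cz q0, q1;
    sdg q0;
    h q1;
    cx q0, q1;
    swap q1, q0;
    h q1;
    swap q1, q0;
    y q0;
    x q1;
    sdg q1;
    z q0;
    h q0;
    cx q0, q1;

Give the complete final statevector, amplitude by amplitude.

The resulting statevector has amplitude -sqrt(2)/2 on |00>, -sqrt(2)*I/2 on |01>, 0 on |10>, 0 on |11>.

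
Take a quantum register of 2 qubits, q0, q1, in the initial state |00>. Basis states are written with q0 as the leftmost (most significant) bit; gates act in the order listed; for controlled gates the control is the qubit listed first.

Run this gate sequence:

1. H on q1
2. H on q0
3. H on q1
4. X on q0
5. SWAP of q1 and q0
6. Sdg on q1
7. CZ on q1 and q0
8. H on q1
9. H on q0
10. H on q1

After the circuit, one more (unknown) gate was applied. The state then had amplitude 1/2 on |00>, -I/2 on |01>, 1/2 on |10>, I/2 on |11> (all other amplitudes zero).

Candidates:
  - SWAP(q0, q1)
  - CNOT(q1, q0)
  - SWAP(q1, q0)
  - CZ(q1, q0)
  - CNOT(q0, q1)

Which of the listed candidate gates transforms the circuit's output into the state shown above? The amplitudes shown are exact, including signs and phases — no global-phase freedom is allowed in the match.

The unique candidate consistent with the amplitudes is CZ(q1, q0).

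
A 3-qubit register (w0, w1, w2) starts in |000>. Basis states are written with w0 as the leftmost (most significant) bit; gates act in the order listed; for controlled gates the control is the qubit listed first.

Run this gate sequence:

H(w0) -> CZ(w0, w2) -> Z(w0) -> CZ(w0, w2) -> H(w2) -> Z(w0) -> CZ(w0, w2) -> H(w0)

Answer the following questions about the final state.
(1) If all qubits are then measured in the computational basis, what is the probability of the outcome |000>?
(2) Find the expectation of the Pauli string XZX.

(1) The probability of measuring |000> is 1/2.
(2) The expectation value of XZX is 1.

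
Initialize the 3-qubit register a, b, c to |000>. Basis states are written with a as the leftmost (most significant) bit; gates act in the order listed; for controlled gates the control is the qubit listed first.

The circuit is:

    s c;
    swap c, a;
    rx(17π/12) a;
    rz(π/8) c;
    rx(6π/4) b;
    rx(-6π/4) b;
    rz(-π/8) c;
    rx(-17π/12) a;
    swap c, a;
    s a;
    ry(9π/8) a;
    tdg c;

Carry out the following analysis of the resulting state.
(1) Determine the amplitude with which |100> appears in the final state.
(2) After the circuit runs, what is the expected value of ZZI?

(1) The final state's coefficient on |100> equals sin(7*pi/16). Key observation: steps 2-9 multiply out to the identity, so the circuit reduces to the remaining gates.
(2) The expectation value of ZZI is -sqrt(sqrt(2) + 2)/2.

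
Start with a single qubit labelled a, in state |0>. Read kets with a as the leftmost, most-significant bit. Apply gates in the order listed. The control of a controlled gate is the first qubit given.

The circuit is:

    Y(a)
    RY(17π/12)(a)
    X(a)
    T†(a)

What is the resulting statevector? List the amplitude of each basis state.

The resulting statevector has amplitude -I*sqrt(3*sqrt(2) + 6)/4 + I*sqrt(2 - sqrt(2))/4 on |0>, (-sqrt(sqrt(2) + 2)/4 - sqrt(6 - 3*sqrt(2))/4)*exp(I*pi/4) on |1>.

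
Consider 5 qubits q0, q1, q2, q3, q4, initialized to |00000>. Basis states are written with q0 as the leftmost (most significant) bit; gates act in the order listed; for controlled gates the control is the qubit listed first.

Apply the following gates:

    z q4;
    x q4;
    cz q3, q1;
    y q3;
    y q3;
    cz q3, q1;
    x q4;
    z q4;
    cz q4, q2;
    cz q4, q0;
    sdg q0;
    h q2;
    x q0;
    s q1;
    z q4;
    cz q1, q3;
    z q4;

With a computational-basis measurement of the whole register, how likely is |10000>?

A full measurement returns |10000> with probability 1/2.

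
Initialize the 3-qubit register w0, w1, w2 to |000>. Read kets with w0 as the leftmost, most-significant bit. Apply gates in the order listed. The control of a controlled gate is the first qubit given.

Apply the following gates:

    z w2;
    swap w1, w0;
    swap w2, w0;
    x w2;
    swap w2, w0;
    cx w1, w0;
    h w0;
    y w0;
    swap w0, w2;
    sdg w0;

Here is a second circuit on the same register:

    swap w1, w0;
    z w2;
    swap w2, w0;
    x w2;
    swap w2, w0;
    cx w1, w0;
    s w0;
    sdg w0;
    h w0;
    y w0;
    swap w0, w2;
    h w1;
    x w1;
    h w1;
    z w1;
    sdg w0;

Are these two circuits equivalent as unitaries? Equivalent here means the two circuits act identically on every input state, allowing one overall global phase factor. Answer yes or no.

Yes — the two circuits implement the same unitary up to a global phase.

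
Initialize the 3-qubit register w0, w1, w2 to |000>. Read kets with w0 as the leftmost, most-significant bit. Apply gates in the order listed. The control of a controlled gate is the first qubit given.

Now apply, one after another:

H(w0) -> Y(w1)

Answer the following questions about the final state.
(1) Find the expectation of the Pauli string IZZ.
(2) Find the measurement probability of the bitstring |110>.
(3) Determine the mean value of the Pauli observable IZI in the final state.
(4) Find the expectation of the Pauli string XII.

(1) The expectation value of IZZ is -1.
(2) A full measurement returns |110> with probability 1/2.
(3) In the final state, IZI has expectation -1.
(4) The observable XII averages to 1.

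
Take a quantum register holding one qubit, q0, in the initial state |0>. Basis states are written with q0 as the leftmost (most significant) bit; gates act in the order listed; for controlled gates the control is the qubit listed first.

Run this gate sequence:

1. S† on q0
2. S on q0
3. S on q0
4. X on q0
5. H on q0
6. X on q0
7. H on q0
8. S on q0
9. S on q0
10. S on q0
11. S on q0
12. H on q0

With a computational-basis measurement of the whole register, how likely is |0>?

A full measurement returns |0> with probability 1/2.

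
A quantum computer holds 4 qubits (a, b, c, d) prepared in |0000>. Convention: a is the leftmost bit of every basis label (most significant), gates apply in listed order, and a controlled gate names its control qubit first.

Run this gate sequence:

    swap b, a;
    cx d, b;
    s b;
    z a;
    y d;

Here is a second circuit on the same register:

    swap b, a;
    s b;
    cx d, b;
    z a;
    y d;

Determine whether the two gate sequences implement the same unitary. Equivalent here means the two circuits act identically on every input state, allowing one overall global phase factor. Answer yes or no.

No — the two circuits implement different unitaries, even allowing a global phase.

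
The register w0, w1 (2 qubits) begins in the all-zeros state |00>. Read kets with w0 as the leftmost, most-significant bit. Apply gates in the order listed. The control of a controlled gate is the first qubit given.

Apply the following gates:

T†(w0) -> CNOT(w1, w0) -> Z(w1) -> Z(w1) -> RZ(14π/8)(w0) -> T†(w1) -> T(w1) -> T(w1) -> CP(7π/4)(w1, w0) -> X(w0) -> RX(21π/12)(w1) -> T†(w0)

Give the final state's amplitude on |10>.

The amplitude on |10> is -sqrt(sqrt(2) + 2)*exp(7*I*pi/8)/2.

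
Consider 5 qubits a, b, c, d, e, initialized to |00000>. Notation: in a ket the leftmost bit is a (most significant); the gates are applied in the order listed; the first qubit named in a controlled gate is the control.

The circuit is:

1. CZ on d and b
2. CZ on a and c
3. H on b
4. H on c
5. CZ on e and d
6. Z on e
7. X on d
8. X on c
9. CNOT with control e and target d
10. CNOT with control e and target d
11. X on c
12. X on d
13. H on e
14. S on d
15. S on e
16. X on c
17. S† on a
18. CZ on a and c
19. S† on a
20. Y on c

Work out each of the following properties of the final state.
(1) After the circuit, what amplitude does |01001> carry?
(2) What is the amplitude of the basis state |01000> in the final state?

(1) |01001> carries amplitude sqrt(2)/4 in the final state. Key observation: gates 7-12 undo each other exactly, leaving only the rest of the circuit to track.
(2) |01000> carries amplitude -sqrt(2)*I/4 in the final state.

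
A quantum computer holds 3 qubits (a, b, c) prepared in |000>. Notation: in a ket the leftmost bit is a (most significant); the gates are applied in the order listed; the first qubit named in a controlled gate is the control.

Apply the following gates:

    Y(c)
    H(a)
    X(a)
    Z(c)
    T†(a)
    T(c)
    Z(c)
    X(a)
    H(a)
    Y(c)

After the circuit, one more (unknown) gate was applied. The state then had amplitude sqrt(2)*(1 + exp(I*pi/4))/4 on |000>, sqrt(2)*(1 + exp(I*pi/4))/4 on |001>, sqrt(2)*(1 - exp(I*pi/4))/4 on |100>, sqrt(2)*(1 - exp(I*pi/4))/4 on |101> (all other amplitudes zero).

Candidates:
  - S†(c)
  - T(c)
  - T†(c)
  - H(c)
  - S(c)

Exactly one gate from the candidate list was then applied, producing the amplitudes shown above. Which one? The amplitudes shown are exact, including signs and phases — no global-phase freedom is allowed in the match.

The applied gate was H(c).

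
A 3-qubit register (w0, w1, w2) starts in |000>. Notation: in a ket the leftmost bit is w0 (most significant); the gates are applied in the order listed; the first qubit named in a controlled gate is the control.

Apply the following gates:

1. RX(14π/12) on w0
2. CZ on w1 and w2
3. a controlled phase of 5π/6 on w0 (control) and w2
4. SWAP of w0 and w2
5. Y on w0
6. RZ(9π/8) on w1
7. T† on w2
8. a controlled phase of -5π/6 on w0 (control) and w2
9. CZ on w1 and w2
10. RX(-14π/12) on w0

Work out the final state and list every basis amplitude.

The resulting statevector has amplitude -exp(7*I*pi/16)/4 on |000>, (sqrt(3) + 2)*exp(41*I*pi/48)/4 on |001>, 0 on |010>, 0 on |011>, (-2 + sqrt(3))*exp(15*I*pi/16)/4 on |100>, -exp(17*I*pi/48)/4 on |101>, 0 on |110>, 0 on |111>.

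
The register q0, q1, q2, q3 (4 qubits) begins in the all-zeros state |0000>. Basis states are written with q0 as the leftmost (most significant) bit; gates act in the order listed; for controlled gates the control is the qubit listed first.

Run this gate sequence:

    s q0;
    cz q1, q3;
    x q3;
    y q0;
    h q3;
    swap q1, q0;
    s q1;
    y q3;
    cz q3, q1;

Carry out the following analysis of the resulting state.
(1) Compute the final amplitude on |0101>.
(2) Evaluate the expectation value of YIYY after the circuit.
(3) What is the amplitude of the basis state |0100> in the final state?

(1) The amplitude on |0101> is sqrt(2)*I/2.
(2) The observable YIYY averages to 0.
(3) The amplitude on |0100> is -sqrt(2)*I/2.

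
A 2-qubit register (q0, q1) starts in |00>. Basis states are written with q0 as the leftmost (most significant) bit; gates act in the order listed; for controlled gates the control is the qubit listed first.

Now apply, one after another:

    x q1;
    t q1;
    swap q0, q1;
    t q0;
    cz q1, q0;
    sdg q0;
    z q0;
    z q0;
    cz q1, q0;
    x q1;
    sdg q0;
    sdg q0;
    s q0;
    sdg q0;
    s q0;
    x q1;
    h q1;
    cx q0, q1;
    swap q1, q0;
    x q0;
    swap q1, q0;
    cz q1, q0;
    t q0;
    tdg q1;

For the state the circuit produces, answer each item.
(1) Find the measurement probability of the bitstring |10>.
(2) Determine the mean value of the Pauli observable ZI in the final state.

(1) Outcome |10> occurs with probability 1/2. Key observation: steps 12-15 multiply out to the identity, so the circuit reduces to the remaining gates.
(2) The observable ZI averages to -1.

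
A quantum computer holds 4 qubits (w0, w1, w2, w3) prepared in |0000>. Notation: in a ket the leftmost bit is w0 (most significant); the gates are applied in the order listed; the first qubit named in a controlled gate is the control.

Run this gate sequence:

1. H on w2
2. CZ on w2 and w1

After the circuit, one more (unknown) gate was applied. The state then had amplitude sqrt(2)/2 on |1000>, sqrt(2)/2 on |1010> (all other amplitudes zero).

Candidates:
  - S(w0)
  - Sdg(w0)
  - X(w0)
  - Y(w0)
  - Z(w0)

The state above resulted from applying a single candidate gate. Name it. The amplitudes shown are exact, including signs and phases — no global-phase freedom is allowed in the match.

The applied gate was X(w0).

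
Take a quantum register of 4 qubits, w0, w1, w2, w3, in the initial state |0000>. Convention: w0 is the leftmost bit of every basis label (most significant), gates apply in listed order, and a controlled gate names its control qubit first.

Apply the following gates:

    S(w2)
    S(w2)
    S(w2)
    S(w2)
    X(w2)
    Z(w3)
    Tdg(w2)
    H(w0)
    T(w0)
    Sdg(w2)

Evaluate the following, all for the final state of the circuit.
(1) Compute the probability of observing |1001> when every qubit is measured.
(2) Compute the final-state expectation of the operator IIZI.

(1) A full measurement returns |1001> with probability 0. Key observation: gates 1-4 undo each other exactly, leaving only the rest of the circuit to track.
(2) The observable IIZI averages to -1.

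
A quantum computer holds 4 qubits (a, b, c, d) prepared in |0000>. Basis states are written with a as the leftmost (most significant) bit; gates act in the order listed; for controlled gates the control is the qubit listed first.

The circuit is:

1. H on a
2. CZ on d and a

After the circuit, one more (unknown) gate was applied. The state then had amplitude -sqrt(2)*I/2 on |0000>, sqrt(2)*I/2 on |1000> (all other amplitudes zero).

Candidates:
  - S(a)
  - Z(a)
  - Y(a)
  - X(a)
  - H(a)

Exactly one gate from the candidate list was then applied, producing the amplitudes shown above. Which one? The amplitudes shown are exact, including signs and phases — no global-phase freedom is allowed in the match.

It was Y(a) that produced the state shown.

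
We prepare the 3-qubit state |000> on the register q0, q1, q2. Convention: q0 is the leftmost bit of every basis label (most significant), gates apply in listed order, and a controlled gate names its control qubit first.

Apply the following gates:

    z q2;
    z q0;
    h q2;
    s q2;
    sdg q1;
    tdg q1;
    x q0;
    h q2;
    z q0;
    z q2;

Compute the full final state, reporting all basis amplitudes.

The resulting statevector has amplitude -1/2 - I/2 on |100>, 1/2 - I/2 on |101>, and 0 on every other basis state.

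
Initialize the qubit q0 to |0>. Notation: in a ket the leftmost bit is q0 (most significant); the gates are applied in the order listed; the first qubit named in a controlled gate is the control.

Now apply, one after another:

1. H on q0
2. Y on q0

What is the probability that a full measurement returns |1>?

Outcome |1> occurs with probability 1/2.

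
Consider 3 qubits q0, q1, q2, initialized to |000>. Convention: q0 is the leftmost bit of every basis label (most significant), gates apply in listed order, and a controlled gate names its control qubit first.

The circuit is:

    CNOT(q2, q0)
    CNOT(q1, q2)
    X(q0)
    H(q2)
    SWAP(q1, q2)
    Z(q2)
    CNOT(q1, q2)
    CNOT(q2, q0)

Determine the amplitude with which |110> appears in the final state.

The amplitude on |110> is 0.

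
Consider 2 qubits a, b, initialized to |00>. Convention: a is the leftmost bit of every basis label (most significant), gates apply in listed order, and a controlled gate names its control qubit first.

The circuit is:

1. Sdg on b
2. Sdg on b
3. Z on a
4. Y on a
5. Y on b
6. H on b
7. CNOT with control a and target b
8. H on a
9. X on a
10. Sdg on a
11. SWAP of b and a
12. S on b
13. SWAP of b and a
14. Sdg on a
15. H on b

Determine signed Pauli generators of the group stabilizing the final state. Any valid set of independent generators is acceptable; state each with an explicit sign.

The stabilizer group can be generated by +YI, -IZ, among other valid generating sets.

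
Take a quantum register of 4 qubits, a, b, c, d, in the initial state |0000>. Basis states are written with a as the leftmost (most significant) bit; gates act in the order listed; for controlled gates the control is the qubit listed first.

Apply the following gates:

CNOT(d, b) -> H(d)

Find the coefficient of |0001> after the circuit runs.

The final state's coefficient on |0001> equals sqrt(2)/2.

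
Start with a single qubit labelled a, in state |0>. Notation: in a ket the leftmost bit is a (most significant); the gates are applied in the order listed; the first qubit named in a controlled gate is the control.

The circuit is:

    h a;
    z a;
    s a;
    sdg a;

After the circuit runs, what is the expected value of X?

The expectation value of X is -1. Key observation: the block from step 3 through step 4 cancels to the identity and can be dropped.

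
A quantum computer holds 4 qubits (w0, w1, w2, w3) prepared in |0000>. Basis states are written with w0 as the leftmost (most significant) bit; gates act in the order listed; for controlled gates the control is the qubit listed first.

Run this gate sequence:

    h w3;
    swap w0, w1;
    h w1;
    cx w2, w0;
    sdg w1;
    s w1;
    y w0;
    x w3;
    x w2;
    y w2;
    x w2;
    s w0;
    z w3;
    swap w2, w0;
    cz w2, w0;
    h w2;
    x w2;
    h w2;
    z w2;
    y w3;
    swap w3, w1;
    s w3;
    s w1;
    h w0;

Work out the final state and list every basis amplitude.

The resulting statevector has amplitude 0 on |0000>, 0 on |0001>, sqrt(2)/4 on |0010>, sqrt(2)*I/4 on |0011>, 0 on |0100>, 0 on |0101>, sqrt(2)*I/4 on |0110>, -sqrt(2)/4 on |0111>, 0 on |1000>, 0 on |1001>, -sqrt(2)/4 on |1010>, -sqrt(2)*I/4 on |1011>, 0 on |1100>, 0 on |1101>, -sqrt(2)*I/4 on |1110>, sqrt(2)/4 on |1111>. Key observation: the block from step 16 through step 19 cancels to the identity and can be dropped.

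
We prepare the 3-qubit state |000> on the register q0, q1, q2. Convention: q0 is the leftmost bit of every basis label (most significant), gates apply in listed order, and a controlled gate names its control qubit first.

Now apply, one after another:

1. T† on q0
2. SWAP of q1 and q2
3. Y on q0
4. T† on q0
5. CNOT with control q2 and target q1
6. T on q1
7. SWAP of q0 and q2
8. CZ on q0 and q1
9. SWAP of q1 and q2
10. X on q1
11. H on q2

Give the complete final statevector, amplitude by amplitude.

After the circuit, the state carries amplitude sqrt(2)*exp(I*pi/4)/2 on |000>, sqrt(2)*exp(I*pi/4)/2 on |001>, and 0 on every other basis state.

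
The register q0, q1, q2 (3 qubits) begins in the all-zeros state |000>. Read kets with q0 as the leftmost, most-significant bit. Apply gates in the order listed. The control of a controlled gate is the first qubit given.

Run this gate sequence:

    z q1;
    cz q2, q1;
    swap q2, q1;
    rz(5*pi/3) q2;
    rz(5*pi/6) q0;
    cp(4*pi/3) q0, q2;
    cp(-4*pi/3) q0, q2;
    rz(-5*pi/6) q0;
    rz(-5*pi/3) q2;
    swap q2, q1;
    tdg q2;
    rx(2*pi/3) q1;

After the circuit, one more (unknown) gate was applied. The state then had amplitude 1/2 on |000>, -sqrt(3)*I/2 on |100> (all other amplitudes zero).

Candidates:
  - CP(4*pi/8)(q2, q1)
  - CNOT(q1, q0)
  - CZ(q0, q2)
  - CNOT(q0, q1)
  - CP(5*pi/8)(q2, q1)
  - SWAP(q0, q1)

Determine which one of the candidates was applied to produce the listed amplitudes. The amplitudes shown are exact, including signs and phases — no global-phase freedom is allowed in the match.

It was SWAP(q0, q1) that produced the state shown. Key observation: steps 3-10 multiply out to the identity, so the circuit reduces to the remaining gates.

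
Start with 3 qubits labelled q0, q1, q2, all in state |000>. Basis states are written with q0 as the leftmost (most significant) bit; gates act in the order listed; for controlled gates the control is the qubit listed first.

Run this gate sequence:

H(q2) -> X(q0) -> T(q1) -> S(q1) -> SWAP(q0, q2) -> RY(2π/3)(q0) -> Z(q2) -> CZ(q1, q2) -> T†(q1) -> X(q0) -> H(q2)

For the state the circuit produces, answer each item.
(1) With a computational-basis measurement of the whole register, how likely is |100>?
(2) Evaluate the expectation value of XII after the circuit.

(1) Outcome |100> occurs with probability 1/4 - sqrt(3)/8.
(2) The observable XII averages to -1/2.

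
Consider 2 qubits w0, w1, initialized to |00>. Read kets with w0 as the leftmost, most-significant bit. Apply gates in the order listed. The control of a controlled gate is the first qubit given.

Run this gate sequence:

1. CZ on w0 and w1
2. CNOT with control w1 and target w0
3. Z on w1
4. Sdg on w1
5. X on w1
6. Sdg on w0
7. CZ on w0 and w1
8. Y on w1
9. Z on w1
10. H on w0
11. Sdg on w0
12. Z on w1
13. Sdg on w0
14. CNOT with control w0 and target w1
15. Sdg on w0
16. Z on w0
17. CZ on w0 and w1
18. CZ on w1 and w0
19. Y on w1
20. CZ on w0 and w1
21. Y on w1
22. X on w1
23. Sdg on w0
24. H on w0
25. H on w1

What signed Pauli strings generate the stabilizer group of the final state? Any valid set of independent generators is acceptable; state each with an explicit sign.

One valid set of independent stabilizer generators is -XX, -ZZ (any independent generating set of the same group is equally correct).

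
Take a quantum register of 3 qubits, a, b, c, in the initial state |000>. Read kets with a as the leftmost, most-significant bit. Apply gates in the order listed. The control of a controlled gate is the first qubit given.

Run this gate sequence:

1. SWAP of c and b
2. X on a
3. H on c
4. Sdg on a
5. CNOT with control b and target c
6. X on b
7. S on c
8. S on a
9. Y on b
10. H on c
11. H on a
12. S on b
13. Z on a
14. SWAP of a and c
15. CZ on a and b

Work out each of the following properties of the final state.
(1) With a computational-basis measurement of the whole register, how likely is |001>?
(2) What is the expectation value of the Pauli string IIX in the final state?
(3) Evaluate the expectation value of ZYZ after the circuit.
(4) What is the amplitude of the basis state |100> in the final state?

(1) A full measurement returns |001> with probability 1/4.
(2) The expectation value of IIX is 1.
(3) The expectation value of ZYZ is 0.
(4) The amplitude on |100> is sqrt(2)*(-1 - I)/4.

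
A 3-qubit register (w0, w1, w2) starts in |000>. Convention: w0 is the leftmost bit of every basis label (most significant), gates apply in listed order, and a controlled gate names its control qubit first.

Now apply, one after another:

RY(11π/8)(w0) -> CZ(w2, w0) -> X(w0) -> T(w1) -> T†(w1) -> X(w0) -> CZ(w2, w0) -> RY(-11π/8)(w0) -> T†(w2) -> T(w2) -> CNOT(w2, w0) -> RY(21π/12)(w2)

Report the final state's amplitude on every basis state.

The final amplitudes are -sqrt(sqrt(2) + 2)/2 on |000>, sqrt(2 - sqrt(2))/2 on |001>, and 0 on every other basis state. Key observation: the block from step 1 through step 8 cancels to the identity and can be dropped.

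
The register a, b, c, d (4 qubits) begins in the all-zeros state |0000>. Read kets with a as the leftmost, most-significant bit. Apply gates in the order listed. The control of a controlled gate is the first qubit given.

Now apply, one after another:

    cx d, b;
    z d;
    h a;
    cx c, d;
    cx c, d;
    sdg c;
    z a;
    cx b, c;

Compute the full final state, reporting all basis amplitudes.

After the circuit, the state carries amplitude sqrt(2)/2 on |0000>, -sqrt(2)/2 on |1000>, and 0 on every other basis state. Key observation: steps 4-5 multiply out to the identity, so the circuit reduces to the remaining gates.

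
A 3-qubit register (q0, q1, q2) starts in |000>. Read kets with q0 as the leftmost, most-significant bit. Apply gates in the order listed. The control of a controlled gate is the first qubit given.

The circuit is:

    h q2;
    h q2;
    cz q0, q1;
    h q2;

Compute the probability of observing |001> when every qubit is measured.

A full measurement returns |001> with probability 1/2.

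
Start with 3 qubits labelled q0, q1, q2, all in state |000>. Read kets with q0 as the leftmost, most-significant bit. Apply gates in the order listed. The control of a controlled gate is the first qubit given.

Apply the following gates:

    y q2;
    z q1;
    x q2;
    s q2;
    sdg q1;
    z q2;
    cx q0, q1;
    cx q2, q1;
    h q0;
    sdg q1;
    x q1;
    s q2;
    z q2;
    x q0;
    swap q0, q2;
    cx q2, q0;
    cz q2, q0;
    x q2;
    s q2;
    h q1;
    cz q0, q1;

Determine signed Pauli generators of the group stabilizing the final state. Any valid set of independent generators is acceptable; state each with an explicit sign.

One valid set of independent stabilizer generators is -XZY, +IXZ, -ZIZ (any independent generating set of the same group is equally correct).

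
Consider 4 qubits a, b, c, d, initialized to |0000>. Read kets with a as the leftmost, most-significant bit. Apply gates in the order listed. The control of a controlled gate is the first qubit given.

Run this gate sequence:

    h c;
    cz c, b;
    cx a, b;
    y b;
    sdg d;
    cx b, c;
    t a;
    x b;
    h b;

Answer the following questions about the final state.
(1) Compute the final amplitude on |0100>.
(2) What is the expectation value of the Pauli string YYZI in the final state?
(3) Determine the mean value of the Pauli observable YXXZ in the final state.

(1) The amplitude on |0100> is I/2.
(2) The expectation value of YYZI is 0.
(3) In the final state, YXXZ has expectation 0.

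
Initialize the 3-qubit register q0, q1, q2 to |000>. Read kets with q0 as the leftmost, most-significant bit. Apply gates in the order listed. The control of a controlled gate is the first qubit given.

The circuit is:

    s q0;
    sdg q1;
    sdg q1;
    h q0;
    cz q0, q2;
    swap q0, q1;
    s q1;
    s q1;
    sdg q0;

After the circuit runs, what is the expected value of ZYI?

The observable ZYI averages to 0.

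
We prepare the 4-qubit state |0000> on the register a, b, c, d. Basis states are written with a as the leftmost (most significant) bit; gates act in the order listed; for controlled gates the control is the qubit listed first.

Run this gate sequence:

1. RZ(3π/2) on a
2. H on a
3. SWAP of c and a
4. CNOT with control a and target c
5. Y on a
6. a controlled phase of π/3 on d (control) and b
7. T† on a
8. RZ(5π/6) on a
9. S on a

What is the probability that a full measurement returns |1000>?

A full measurement returns |1000> with probability 1/2.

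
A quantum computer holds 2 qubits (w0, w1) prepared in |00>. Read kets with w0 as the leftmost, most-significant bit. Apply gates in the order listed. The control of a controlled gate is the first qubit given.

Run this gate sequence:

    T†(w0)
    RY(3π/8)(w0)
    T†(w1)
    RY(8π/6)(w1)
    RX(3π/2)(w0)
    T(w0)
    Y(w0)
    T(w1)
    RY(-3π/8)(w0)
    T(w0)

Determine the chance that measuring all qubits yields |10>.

A full measurement returns |10> with probability sqrt(2)/32 + 1/8.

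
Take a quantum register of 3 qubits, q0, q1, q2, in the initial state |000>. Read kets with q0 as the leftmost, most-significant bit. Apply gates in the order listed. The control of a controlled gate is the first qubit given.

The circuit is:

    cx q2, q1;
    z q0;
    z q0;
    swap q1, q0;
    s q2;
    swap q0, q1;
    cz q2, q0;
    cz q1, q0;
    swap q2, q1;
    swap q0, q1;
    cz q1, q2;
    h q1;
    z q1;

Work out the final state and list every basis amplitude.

After the circuit, the state carries amplitude sqrt(2)/2 on |000>, -sqrt(2)/2 on |010>, and 0 on every other basis state.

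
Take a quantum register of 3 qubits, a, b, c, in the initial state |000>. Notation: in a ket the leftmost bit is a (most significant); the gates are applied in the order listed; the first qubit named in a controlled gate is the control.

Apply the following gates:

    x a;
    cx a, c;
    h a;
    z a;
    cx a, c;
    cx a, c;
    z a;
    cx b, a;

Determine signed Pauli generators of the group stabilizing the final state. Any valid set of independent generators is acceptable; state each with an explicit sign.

The stabilizer group can be generated by -XII, +IZI, -IIZ, among other valid generating sets. Key observation: steps 4-7 multiply out to the identity, so the circuit reduces to the remaining gates.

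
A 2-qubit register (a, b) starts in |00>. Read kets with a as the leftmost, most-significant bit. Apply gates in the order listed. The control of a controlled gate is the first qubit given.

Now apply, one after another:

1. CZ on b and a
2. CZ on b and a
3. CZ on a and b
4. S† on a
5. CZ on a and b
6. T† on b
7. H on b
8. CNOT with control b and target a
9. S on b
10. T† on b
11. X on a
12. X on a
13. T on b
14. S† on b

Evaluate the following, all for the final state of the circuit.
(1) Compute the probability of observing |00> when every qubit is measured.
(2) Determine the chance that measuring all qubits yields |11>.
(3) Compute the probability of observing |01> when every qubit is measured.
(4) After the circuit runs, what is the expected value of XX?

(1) Outcome |00> occurs with probability 1/2. Key observation: the block from step 9 through step 14 cancels to the identity and can be dropped.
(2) Outcome |11> occurs with probability 1/2.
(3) A full measurement returns |01> with probability 0.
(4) In the final state, XX has expectation 1.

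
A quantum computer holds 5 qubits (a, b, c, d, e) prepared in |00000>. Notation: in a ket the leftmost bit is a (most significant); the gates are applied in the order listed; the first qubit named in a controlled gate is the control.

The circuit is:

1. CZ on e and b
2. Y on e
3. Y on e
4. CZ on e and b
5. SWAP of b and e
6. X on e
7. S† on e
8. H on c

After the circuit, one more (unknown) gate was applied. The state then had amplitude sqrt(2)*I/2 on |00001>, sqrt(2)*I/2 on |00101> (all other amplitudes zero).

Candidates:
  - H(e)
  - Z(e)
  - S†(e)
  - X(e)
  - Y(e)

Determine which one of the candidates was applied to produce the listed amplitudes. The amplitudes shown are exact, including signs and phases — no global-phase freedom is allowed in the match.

The unique candidate consistent with the amplitudes is Z(e).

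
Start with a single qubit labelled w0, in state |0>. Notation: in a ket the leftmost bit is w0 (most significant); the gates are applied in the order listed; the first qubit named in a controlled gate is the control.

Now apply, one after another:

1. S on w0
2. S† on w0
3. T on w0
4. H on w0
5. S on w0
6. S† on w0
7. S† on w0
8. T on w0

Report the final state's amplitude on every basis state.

The final amplitudes are sqrt(2)/2 on |0>, -sqrt(2)*exp(3*I*pi/4)/2 on |1>. Key observation: gates 5-6 undo each other exactly, leaving only the rest of the circuit to track.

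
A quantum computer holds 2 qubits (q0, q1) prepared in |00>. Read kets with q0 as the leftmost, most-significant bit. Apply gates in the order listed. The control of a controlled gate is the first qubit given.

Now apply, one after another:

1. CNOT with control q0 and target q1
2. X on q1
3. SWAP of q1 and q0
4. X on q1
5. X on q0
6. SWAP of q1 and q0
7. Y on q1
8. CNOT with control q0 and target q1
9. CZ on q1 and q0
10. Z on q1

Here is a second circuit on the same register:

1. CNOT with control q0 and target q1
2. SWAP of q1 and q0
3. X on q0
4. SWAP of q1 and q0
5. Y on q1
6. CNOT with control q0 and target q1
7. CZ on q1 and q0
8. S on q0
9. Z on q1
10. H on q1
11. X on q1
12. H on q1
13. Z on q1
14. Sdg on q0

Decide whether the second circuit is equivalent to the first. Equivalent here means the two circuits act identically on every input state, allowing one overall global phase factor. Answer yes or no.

No — the two circuits implement different unitaries, even allowing a global phase.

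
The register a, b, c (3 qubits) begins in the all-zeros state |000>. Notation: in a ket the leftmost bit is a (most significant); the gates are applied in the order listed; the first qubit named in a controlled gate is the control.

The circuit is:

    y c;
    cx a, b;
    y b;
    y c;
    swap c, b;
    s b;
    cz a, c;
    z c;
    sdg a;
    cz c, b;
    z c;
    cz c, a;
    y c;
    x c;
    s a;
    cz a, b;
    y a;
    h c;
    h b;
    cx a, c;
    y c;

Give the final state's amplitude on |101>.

|101> carries amplitude 1/2 in the final state.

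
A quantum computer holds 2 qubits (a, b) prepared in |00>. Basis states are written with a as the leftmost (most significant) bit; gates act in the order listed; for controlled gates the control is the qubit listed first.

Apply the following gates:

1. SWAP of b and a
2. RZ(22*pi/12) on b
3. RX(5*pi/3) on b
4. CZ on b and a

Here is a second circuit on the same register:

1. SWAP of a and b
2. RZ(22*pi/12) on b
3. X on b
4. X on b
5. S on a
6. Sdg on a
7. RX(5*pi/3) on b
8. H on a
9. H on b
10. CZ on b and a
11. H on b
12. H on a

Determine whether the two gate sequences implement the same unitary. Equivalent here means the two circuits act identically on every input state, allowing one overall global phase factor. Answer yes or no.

No — the two circuits implement different unitaries, even allowing a global phase.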